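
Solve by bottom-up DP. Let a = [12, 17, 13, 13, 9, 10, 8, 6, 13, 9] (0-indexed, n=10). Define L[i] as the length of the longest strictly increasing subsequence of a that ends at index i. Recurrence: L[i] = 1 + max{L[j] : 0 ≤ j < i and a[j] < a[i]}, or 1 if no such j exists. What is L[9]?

2

   i    0    1    2    3    4    5    6    7    8    9
a[i]   12   17   13   13    9   10    8    6   13    9
L[i]    1    2    2    2    1    2    1    1    3    2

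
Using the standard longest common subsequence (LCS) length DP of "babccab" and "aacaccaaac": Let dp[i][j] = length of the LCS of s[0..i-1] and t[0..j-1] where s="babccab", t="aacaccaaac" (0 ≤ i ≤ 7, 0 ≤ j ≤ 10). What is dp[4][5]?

2

   ''  a  a  c  a  c  c  a  a  a  c
''  0  0  0  0  0  0  0  0  0  0  0
 b  0  0  0  0  0  0  0  0  0  0  0
 a  0  1  1  1  1  1  1  1  1  1  1
 b  0  1  1  1  1  1  1  1  1  1  1
 c  0  1  1  2  2  2  2  2  2  2  2
 c  0  1  1  2  2  3  3  3  3  3  3
 a  0  1  2  2  3  3  3  4  4  4  4
 b  0  1  2  2  3  3  3  4  4  4  4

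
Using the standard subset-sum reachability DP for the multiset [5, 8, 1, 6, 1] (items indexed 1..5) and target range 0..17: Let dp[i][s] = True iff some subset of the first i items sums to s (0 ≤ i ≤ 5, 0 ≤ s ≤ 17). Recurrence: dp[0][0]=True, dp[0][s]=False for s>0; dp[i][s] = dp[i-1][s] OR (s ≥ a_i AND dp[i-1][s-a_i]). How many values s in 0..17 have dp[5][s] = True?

15

i\s   0   1   2   3   4   5   6   7   8   9  10  11  12  13  14  15  16  17
  0   T   F   F   F   F   F   F   F   F   F   F   F   F   F   F   F   F   F
  1   T   F   F   F   F   T   F   F   F   F   F   F   F   F   F   F   F   F
  2   T   F   F   F   F   T   F   F   T   F   F   F   F   T   F   F   F   F
  3   T   T   F   F   F   T   T   F   T   T   F   F   F   T   T   F   F   F
  4   T   T   F   F   F   T   T   T   T   T   F   T   T   T   T   T   F   F
  5   T   T   T   F   F   T   T   T   T   T   T   T   T   T   T   T   T   F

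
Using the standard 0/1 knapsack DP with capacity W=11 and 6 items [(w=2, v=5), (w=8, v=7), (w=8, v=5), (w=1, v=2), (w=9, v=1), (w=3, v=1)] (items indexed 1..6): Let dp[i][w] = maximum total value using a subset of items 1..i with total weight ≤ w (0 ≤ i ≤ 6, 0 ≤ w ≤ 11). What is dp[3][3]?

5

i\w   0   1   2   3   4   5   6   7   8   9  10  11
  0   0   0   0   0   0   0   0   0   0   0   0   0
  1   0   0   5   5   5   5   5   5   5   5   5   5
  2   0   0   5   5   5   5   5   5   7   7  12  12
  3   0   0   5   5   5   5   5   5   7   7  12  12
  4   0   2   5   7   7   7   7   7   7   9  12  14
  5   0   2   5   7   7   7   7   7   7   9  12  14
  6   0   2   5   7   7   7   8   8   8   9  12  14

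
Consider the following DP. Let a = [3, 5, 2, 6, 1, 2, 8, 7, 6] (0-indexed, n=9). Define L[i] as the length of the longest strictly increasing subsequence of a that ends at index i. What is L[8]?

3

   i    0    1    2    3    4    5    6    7    8
a[i]    3    5    2    6    1    2    8    7    6
L[i]    1    2    1    3    1    2    4    4    3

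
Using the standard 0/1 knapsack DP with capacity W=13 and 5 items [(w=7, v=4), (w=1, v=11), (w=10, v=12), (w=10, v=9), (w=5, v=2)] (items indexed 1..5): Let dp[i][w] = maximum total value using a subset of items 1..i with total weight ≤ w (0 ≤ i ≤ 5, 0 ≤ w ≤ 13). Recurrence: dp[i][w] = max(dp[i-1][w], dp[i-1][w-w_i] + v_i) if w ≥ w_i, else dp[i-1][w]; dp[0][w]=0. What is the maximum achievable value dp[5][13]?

23

i\w   0   1   2   3   4   5   6   7   8   9  10  11  12  13
  0   0   0   0   0   0   0   0   0   0   0   0   0   0   0
  1   0   0   0   0   0   0   0   4   4   4   4   4   4   4
  2   0  11  11  11  11  11  11  11  15  15  15  15  15  15
  3   0  11  11  11  11  11  11  11  15  15  15  23  23  23
  4   0  11  11  11  11  11  11  11  15  15  15  23  23  23
  5   0  11  11  11  11  11  13  13  15  15  15  23  23  23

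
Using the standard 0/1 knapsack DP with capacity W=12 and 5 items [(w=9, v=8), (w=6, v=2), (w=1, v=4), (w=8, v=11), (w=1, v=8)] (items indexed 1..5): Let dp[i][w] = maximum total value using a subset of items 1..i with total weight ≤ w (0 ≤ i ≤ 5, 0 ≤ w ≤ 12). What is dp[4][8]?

11

i\w   0   1   2   3   4   5   6   7   8   9  10  11  12
  0   0   0   0   0   0   0   0   0   0   0   0   0   0
  1   0   0   0   0   0   0   0   0   0   8   8   8   8
  2   0   0   0   0   0   0   2   2   2   8   8   8   8
  3   0   4   4   4   4   4   4   6   6   8  12  12  12
  4   0   4   4   4   4   4   4   6  11  15  15  15  15
  5   0   8  12  12  12  12  12  12  14  19  23  23  23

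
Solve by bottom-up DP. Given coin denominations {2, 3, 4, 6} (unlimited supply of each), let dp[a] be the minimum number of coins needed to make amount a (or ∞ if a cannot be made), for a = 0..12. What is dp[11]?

 a  0  1  2  3  4  5  6  7  8  9 10 11 12
dp  0  -  1  1  1  2  1  2  2  2  2  3  2
(- denotes ∞ / unreachable)

3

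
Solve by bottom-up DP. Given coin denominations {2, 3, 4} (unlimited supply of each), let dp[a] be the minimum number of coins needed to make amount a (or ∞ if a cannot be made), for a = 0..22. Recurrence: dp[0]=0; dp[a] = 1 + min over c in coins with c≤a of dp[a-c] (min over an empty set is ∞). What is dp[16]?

4

 a  0  1  2  3  4  5  6  7  8  9 10 11 12 13 14 15 16 17 18 19 20 21 22
dp  0  -  1  1  1  2  2  2  2  3  3  3  3  4  4  4  4  5  5  5  5  6  6
(- denotes ∞ / unreachable)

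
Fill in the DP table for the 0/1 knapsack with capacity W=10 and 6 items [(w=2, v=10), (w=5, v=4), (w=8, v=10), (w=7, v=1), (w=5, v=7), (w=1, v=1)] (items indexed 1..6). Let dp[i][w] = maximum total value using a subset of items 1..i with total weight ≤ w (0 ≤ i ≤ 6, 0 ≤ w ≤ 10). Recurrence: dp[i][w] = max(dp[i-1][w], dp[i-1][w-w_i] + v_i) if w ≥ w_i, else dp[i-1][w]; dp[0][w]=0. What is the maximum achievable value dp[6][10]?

i\w   0   1   2   3   4   5   6   7   8   9  10
  0   0   0   0   0   0   0   0   0   0   0   0
  1   0   0  10  10  10  10  10  10  10  10  10
  2   0   0  10  10  10  10  10  14  14  14  14
  3   0   0  10  10  10  10  10  14  14  14  20
  4   0   0  10  10  10  10  10  14  14  14  20
  5   0   0  10  10  10  10  10  17  17  17  20
  6   0   1  10  11  11  11  11  17  18  18  20

20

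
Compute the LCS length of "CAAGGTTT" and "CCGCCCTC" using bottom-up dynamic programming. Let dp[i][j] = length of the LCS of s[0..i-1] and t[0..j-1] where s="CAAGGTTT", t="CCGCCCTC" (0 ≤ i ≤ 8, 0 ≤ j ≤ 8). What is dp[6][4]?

2

   ''  C  C  G  C  C  C  T  C
''  0  0  0  0  0  0  0  0  0
 C  0  1  1  1  1  1  1  1  1
 A  0  1  1  1  1  1  1  1  1
 A  0  1  1  1  1  1  1  1  1
 G  0  1  1  2  2  2  2  2  2
 G  0  1  1  2  2  2  2  2  2
 T  0  1  1  2  2  2  2  3  3
 T  0  1  1  2  2  2  2  3  3
 T  0  1  1  2  2  2  2  3  3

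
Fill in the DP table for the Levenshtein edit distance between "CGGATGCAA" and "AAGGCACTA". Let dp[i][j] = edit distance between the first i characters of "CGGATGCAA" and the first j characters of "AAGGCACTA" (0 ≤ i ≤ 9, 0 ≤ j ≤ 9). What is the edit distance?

   ''  A  A  G  G  C  A  C  T  A
''  0  1  2  3  4  5  6  7  8  9
 C  1  1  2  3  4  4  5  6  7  8
 G  2  2  2  2  3  4  5  6  7  8
 G  3  3  3  2  2  3  4  5  6  7
 A  4  3  3  3  3  3  3  4  5  6
 T  5  4  4  4  4  4  4  4  4  5
 G  6  5  5  4  4  5  5  5  5  5
 C  7  6  6  5  5  4  5  5  6  6
 A  8  7  6  6  6  5  4  5  6  6
 A  9  8  7  7  7  6  5  5  6  6

6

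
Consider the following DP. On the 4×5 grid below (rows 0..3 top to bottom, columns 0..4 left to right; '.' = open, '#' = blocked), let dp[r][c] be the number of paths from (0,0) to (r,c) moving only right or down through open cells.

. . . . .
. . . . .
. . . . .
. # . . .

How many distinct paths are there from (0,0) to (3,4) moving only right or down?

r\c   0   1   2   3   4
  0   1   1   1   1   1
  1   1   2   3   4   5
  2   1   3   6  10  15
  3   1   0   6  16  31

31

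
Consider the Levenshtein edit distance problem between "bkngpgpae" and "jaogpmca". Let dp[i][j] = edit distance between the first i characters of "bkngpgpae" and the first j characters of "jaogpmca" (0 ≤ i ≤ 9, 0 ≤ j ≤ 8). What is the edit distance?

   ''  j  a  o  g  p  m  c  a
''  0  1  2  3  4  5  6  7  8
 b  1  1  2  3  4  5  6  7  8
 k  2  2  2  3  4  5  6  7  8
 n  3  3  3  3  4  5  6  7  8
 g  4  4  4  4  3  4  5  6  7
 p  5  5  5  5  4  3  4  5  6
 g  6  6  6  6  5  4  4  5  6
 p  7  7  7  7  6  5  5  5  6
 a  8  8  7  8  7  6  6  6  5
 e  9  9  8  8  8  7  7  7  6

6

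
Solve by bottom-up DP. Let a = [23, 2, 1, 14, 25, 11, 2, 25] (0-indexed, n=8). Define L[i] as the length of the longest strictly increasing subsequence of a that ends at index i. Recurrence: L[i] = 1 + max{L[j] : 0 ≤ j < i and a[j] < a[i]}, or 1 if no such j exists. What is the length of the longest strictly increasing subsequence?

   i    0    1    2    3    4    5    6    7
a[i]   23    2    1   14   25   11    2   25
L[i]    1    1    1    2    3    2    2    3

3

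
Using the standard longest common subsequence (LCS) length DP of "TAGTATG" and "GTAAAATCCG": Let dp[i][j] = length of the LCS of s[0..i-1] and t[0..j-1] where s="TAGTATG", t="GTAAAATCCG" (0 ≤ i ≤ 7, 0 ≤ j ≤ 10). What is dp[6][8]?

   ''  G  T  A  A  A  A  T  C  C  G
''  0  0  0  0  0  0  0  0  0  0  0
 T  0  0  1  1  1  1  1  1  1  1  1
 A  0  0  1  2  2  2  2  2  2  2  2
 G  0  1  1  2  2  2  2  2  2  2  3
 T  0  1  2  2  2  2  2  3  3  3  3
 A  0  1  2  3  3  3  3  3  3  3  3
 T  0  1  2  3  3  3  3  4  4  4  4
 G  0  1  2  3  3  3  3  4  4  4  5

4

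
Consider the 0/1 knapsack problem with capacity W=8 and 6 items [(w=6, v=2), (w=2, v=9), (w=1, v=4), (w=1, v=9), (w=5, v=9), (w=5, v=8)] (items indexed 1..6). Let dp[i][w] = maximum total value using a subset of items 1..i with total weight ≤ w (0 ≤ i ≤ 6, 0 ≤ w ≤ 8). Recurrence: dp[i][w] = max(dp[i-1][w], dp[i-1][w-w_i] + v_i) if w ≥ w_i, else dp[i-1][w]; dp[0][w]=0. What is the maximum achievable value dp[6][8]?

i\w   0   1   2   3   4   5   6   7   8
  0   0   0   0   0   0   0   0   0   0
  1   0   0   0   0   0   0   2   2   2
  2   0   0   9   9   9   9   9   9  11
  3   0   4   9  13  13  13  13  13  13
  4   0   9  13  18  22  22  22  22  22
  5   0   9  13  18  22  22  22  22  27
  6   0   9  13  18  22  22  22  22  27

27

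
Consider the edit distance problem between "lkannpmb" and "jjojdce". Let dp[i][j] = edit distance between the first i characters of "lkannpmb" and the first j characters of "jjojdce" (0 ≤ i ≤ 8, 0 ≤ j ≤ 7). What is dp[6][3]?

6

   ''  j  j  o  j  d  c  e
''  0  1  2  3  4  5  6  7
 l  1  1  2  3  4  5  6  7
 k  2  2  2  3  4  5  6  7
 a  3  3  3  3  4  5  6  7
 n  4  4  4  4  4  5  6  7
 n  5  5  5  5  5  5  6  7
 p  6  6  6  6  6  6  6  7
 m  7  7  7  7  7  7  7  7
 b  8  8  8  8  8  8  8  8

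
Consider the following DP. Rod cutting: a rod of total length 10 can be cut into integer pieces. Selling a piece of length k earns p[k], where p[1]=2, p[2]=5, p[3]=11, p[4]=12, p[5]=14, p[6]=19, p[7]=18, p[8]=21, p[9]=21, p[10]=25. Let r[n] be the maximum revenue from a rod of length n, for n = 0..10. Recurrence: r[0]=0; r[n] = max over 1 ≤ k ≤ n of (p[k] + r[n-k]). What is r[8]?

   n    0    1    2    3    4    5    6    7    8    9   10
r[n]    0    2    5   11   13   16   22   24   27   33   35

27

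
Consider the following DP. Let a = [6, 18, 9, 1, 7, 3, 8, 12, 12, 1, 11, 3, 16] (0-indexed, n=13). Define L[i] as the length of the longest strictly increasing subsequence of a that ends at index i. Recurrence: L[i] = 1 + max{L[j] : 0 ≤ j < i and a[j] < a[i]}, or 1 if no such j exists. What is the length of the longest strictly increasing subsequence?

5

   i    0    1    2    3    4    5    6    7    8    9   10   11   12
a[i]    6   18    9    1    7    3    8   12   12    1   11    3   16
L[i]    1    2    2    1    2    2    3    4    4    1    4    2    5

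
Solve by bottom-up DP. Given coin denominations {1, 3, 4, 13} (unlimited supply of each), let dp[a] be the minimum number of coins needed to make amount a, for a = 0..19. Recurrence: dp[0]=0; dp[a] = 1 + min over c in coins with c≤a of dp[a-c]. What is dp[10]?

 a  0  1  2  3  4  5  6  7  8  9 10 11 12 13 14 15 16 17 18 19
dp  0  1  2  1  1  2  2  2  2  3  3  3  3  1  2  3  2  2  3  3

3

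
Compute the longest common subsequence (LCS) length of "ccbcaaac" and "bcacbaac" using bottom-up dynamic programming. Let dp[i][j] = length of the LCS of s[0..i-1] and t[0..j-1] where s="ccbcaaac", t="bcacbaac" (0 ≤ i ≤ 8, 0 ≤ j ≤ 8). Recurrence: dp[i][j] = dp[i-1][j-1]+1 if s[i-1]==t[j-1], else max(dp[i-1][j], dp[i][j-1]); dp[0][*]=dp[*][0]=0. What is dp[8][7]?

5

   ''  b  c  a  c  b  a  a  c
''  0  0  0  0  0  0  0  0  0
 c  0  0  1  1  1  1  1  1  1
 c  0  0  1  1  2  2  2  2  2
 b  0  1  1  1  2  3  3  3  3
 c  0  1  2  2  2  3  3  3  4
 a  0  1  2  3  3  3  4  4  4
 a  0  1  2  3  3  3  4  5  5
 a  0  1  2  3  3  3  4  5  5
 c  0  1  2  3  4  4  4  5  6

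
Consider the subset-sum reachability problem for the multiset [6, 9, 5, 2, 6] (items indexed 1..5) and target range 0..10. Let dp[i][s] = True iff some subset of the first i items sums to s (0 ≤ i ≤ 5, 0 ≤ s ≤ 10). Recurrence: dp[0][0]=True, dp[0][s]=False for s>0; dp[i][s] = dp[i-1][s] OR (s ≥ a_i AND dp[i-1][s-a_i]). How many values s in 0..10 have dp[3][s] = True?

4

i\s   0   1   2   3   4   5   6   7   8   9  10
  0   T   F   F   F   F   F   F   F   F   F   F
  1   T   F   F   F   F   F   T   F   F   F   F
  2   T   F   F   F   F   F   T   F   F   T   F
  3   T   F   F   F   F   T   T   F   F   T   F
  4   T   F   T   F   F   T   T   T   T   T   F
  5   T   F   T   F   F   T   T   T   T   T   F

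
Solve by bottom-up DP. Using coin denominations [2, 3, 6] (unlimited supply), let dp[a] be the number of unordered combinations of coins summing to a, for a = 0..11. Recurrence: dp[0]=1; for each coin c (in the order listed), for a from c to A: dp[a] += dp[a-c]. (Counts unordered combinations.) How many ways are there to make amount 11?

3

after  coin     0     1     2     3     4     5     6     7     8     9    10    11
          2     1     0     1     0     1     0     1     0     1     0     1     0
          3     1     0     1     1     1     1     2     1     2     2     2     2
          6     1     0     1     1     1     1     3     1     3     3     3     3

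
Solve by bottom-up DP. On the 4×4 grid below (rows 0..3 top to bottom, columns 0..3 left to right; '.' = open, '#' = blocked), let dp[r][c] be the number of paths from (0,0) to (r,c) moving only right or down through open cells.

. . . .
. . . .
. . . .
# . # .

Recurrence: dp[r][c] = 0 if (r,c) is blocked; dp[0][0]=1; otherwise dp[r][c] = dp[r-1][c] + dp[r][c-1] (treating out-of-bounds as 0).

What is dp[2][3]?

10

r\c   0   1   2   3
  0   1   1   1   1
  1   1   2   3   4
  2   1   3   6  10
  3   0   3   0  10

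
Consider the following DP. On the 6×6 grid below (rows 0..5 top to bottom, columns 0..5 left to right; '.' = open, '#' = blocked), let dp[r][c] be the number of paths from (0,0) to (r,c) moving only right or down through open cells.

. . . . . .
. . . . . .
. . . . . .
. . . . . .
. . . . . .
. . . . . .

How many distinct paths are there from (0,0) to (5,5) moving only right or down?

252

r\c   0   1   2   3   4   5
  0   1   1   1   1   1   1
  1   1   2   3   4   5   6
  2   1   3   6  10  15  21
  3   1   4  10  20  35  56
  4   1   5  15  35  70 126
  5   1   6  21  56 126 252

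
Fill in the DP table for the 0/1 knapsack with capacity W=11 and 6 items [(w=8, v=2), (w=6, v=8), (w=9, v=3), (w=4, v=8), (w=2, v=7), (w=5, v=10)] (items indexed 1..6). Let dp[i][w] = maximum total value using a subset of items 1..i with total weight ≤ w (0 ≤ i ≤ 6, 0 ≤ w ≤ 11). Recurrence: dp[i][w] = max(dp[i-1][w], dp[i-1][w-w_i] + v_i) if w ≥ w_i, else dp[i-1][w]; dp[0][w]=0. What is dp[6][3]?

7

i\w   0   1   2   3   4   5   6   7   8   9  10  11
  0   0   0   0   0   0   0   0   0   0   0   0   0
  1   0   0   0   0   0   0   0   0   2   2   2   2
  2   0   0   0   0   0   0   8   8   8   8   8   8
  3   0   0   0   0   0   0   8   8   8   8   8   8
  4   0   0   0   0   8   8   8   8   8   8  16  16
  5   0   0   7   7   8   8  15  15  15  15  16  16
  6   0   0   7   7   8  10  15  17  17  18  18  25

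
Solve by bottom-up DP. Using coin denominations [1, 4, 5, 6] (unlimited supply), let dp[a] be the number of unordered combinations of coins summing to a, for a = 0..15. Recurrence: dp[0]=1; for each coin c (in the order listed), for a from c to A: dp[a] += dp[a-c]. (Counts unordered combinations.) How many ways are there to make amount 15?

after  coin     0     1     2     3     4     5     6     7     8     9    10    11    12    13    14    15
          1     1     1     1     1     1     1     1     1     1     1     1     1     1     1     1     1
          4     1     1     1     1     2     2     2     2     3     3     3     3     4     4     4     4
          5     1     1     1     1     2     3     3     3     4     5     6     6     7     8     9    10
          6     1     1     1     1     2     3     4     4     5     6     8     9    11    12    14    16

16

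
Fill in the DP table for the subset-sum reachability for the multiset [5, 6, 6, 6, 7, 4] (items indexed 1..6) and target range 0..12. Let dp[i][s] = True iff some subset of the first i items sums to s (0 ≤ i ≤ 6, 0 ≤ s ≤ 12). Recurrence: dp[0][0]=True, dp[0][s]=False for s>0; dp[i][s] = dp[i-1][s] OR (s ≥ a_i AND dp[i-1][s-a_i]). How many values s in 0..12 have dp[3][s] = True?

5

i\s   0   1   2   3   4   5   6   7   8   9  10  11  12
  0   T   F   F   F   F   F   F   F   F   F   F   F   F
  1   T   F   F   F   F   T   F   F   F   F   F   F   F
  2   T   F   F   F   F   T   T   F   F   F   F   T   F
  3   T   F   F   F   F   T   T   F   F   F   F   T   T
  4   T   F   F   F   F   T   T   F   F   F   F   T   T
  5   T   F   F   F   F   T   T   T   F   F   F   T   T
  6   T   F   F   F   T   T   T   T   F   T   T   T   T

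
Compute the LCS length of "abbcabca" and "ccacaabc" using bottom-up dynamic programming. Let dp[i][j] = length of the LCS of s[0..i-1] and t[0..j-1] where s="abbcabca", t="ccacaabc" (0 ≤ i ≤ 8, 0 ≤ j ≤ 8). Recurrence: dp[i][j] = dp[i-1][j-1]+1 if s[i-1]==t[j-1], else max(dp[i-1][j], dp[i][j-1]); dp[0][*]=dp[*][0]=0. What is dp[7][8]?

5

   ''  c  c  a  c  a  a  b  c
''  0  0  0  0  0  0  0  0  0
 a  0  0  0  1  1  1  1  1  1
 b  0  0  0  1  1  1  1  2  2
 b  0  0  0  1  1  1  1  2  2
 c  0  1  1  1  2  2  2  2  3
 a  0  1  1  2  2  3  3  3  3
 b  0  1  1  2  2  3  3  4  4
 c  0  1  2  2  3  3  3  4  5
 a  0  1  2  3  3  4  4  4  5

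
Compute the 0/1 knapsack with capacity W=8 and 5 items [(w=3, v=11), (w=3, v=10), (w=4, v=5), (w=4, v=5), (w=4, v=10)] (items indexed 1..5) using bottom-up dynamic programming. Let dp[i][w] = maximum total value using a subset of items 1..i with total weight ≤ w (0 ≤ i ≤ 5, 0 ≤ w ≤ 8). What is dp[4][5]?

11

i\w   0   1   2   3   4   5   6   7   8
  0   0   0   0   0   0   0   0   0   0
  1   0   0   0  11  11  11  11  11  11
  2   0   0   0  11  11  11  21  21  21
  3   0   0   0  11  11  11  21  21  21
  4   0   0   0  11  11  11  21  21  21
  5   0   0   0  11  11  11  21  21  21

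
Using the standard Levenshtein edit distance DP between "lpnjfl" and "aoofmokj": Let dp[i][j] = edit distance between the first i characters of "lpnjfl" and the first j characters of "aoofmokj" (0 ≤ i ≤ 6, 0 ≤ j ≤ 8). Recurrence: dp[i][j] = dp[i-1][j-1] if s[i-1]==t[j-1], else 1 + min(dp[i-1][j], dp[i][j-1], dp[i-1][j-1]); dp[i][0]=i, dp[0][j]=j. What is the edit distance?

   ''  a  o  o  f  m  o  k  j
''  0  1  2  3  4  5  6  7  8
 l  1  1  2  3  4  5  6  7  8
 p  2  2  2  3  4  5  6  7  8
 n  3  3  3  3  4  5  6  7  8
 j  4  4  4  4  4  5  6  7  7
 f  5  5  5  5  4  5  6  7  8
 l  6  6  6  6  5  5  6  7  8

8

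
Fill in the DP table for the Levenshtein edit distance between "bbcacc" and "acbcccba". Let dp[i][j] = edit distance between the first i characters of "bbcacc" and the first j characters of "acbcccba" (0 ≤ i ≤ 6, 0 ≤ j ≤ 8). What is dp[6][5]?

3

   ''  a  c  b  c  c  c  b  a
''  0  1  2  3  4  5  6  7  8
 b  1  1  2  2  3  4  5  6  7
 b  2  2  2  2  3  4  5  5  6
 c  3  3  2  3  2  3  4  5  6
 a  4  3  3  3  3  3  4  5  5
 c  5  4  3  4  3  3  3  4  5
 c  6  5  4  4  4  3  3  4  5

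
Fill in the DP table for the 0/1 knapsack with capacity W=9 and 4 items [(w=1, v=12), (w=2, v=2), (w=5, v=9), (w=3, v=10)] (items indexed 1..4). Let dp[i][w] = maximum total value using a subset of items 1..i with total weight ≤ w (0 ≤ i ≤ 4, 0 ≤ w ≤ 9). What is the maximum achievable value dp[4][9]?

31

i\w   0   1   2   3   4   5   6   7   8   9
  0   0   0   0   0   0   0   0   0   0   0
  1   0  12  12  12  12  12  12  12  12  12
  2   0  12  12  14  14  14  14  14  14  14
  3   0  12  12  14  14  14  21  21  23  23
  4   0  12  12  14  22  22  24  24  24  31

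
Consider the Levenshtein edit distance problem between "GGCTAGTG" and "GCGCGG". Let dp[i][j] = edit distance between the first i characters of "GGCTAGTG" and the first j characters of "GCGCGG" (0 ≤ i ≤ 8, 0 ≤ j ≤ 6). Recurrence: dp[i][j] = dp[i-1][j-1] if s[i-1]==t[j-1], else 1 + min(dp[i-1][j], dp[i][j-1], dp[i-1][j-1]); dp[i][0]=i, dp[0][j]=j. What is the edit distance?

4

   ''  G  C  G  C  G  G
''  0  1  2  3  4  5  6
 G  1  0  1  2  3  4  5
 G  2  1  1  1  2  3  4
 C  3  2  1  2  1  2  3
 T  4  3  2  2  2  2  3
 A  5  4  3  3  3  3  3
 G  6  5  4  3  4  3  3
 T  7  6  5  4  4  4  4
 G  8  7  6  5  5  4  4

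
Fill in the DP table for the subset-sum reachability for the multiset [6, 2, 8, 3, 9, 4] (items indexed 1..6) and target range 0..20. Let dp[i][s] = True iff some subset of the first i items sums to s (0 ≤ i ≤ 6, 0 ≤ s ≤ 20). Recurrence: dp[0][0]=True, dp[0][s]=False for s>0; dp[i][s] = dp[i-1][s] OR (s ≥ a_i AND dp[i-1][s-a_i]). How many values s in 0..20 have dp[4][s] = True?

i\s   0   1   2   3   4   5   6   7   8   9  10  11  12  13  14  15  16  17  18  19  20
  0   T   F   F   F   F   F   F   F   F   F   F   F   F   F   F   F   F   F   F   F   F
  1   T   F   F   F   F   F   T   F   F   F   F   F   F   F   F   F   F   F   F   F   F
  2   T   F   T   F   F   F   T   F   T   F   F   F   F   F   F   F   F   F   F   F   F
  3   T   F   T   F   F   F   T   F   T   F   T   F   F   F   T   F   T   F   F   F   F
  4   T   F   T   T   F   T   T   F   T   T   T   T   F   T   T   F   T   T   F   T   F
  5   T   F   T   T   F   T   T   F   T   T   T   T   T   T   T   T   T   T   T   T   T
  6   T   F   T   T   T   T   T   T   T   T   T   T   T   T   T   T   T   T   T   T   T

14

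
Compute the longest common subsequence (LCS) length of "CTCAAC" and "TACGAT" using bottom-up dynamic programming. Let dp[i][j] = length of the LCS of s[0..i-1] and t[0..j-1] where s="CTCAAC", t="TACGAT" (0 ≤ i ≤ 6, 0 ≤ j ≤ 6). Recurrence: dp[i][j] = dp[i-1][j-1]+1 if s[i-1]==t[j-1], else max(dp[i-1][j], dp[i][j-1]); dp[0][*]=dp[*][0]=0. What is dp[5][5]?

3

   ''  T  A  C  G  A  T
''  0  0  0  0  0  0  0
 C  0  0  0  1  1  1  1
 T  0  1  1  1  1  1  2
 C  0  1  1  2  2  2  2
 A  0  1  2  2  2  3  3
 A  0  1  2  2  2  3  3
 C  0  1  2  3  3  3  3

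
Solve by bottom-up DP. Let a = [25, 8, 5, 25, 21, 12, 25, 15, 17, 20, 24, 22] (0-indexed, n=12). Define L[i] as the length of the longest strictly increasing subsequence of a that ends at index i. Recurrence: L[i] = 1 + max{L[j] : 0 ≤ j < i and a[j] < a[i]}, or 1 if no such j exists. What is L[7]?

3

   i    0    1    2    3    4    5    6    7    8    9   10   11
a[i]   25    8    5   25   21   12   25   15   17   20   24   22
L[i]    1    1    1    2    2    2    3    3    4    5    6    6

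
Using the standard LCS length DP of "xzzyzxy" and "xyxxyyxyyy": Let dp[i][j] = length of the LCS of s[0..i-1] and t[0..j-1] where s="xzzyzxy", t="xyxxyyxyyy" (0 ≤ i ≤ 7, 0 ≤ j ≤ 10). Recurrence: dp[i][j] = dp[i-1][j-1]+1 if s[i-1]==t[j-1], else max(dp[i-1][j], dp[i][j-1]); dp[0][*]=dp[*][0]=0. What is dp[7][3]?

3

   ''  x  y  x  x  y  y  x  y  y  y
''  0  0  0  0  0  0  0  0  0  0  0
 x  0  1  1  1  1  1  1  1  1  1  1
 z  0  1  1  1  1  1  1  1  1  1  1
 z  0  1  1  1  1  1  1  1  1  1  1
 y  0  1  2  2  2  2  2  2  2  2  2
 z  0  1  2  2  2  2  2  2  2  2  2
 x  0  1  2  3  3  3  3  3  3  3  3
 y  0  1  2  3  3  4  4  4  4  4  4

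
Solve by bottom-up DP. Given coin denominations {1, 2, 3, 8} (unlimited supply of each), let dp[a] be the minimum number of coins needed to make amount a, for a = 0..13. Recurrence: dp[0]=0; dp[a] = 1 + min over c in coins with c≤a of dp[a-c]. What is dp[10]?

2

 a  0  1  2  3  4  5  6  7  8  9 10 11 12 13
dp  0  1  1  1  2  2  2  3  1  2  2  2  3  3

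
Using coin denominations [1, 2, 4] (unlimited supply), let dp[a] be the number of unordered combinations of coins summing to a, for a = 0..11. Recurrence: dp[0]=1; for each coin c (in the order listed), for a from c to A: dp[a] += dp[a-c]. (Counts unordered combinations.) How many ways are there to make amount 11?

after  coin     0     1     2     3     4     5     6     7     8     9    10    11
          1     1     1     1     1     1     1     1     1     1     1     1     1
          2     1     1     2     2     3     3     4     4     5     5     6     6
          4     1     1     2     2     4     4     6     6     9     9    12    12

12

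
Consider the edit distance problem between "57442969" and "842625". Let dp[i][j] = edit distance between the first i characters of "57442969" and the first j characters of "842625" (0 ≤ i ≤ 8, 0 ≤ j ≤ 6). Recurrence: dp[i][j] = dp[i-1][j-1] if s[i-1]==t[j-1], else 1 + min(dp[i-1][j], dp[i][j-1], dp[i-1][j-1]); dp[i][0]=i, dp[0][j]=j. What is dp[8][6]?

6

   ''  8  4  2  6  2  5
''  0  1  2  3  4  5  6
 5  1  1  2  3  4  5  5
 7  2  2  2  3  4  5  6
 4  3  3  2  3  4  5  6
 4  4  4  3  3  4  5  6
 2  5  5  4  3  4  4  5
 9  6  6  5  4  4  5  5
 6  7  7  6  5  4  5  6
 9  8  8  7  6  5  5  6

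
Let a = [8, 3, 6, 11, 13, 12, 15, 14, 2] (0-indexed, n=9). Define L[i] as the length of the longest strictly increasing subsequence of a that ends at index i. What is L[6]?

   i    0    1    2    3    4    5    6    7    8
a[i]    8    3    6   11   13   12   15   14    2
L[i]    1    1    2    3    4    4    5    5    1

5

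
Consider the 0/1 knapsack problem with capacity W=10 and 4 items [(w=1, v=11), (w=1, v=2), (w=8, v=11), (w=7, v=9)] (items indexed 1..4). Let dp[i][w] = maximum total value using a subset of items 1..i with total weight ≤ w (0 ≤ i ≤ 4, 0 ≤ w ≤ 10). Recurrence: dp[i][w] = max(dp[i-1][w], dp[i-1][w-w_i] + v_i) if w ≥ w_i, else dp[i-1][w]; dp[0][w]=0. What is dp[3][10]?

i\w   0   1   2   3   4   5   6   7   8   9  10
  0   0   0   0   0   0   0   0   0   0   0   0
  1   0  11  11  11  11  11  11  11  11  11  11
  2   0  11  13  13  13  13  13  13  13  13  13
  3   0  11  13  13  13  13  13  13  13  22  24
  4   0  11  13  13  13  13  13  13  20  22  24

24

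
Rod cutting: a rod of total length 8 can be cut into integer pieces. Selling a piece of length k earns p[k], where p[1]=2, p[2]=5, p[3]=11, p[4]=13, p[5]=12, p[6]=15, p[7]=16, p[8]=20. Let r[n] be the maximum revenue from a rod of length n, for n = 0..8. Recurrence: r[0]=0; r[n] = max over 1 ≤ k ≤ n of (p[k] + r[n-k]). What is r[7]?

   n    0    1    2    3    4    5    6    7    8
r[n]    0    2    5   11   13   16   22   24   27

24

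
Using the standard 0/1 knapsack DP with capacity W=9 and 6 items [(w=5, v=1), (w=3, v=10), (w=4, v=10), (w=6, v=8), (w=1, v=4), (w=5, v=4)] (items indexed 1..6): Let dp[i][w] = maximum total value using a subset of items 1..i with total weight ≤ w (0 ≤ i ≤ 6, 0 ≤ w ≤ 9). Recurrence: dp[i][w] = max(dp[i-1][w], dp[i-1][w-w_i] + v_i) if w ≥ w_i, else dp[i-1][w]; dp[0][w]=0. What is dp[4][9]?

20

i\w   0   1   2   3   4   5   6   7   8   9
  0   0   0   0   0   0   0   0   0   0   0
  1   0   0   0   0   0   1   1   1   1   1
  2   0   0   0  10  10  10  10  10  11  11
  3   0   0   0  10  10  10  10  20  20  20
  4   0   0   0  10  10  10  10  20  20  20
  5   0   4   4  10  14  14  14  20  24  24
  6   0   4   4  10  14  14  14  20  24  24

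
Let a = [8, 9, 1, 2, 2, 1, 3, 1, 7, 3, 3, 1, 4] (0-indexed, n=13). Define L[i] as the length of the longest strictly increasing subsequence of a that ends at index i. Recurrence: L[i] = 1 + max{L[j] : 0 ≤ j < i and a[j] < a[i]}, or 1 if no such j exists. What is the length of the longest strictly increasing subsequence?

4

   i    0    1    2    3    4    5    6    7    8    9   10   11   12
a[i]    8    9    1    2    2    1    3    1    7    3    3    1    4
L[i]    1    2    1    2    2    1    3    1    4    3    3    1    4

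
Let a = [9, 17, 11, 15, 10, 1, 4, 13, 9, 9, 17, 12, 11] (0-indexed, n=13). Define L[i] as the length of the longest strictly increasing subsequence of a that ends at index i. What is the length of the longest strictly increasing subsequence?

   i    0    1    2    3    4    5    6    7    8    9   10   11   12
a[i]    9   17   11   15   10    1    4   13    9    9   17   12   11
L[i]    1    2    2    3    2    1    2    3    3    3    4    4    4

4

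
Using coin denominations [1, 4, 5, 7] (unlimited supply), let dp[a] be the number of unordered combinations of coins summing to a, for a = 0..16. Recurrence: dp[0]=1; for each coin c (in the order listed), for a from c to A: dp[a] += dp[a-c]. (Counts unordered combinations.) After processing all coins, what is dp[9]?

after  coin     0     1     2     3     4     5     6     7     8     9    10    11    12    13    14    15    16
          1     1     1     1     1     1     1     1     1     1     1     1     1     1     1     1     1     1
          4     1     1     1     1     2     2     2     2     3     3     3     3     4     4     4     4     5
          5     1     1     1     1     2     3     3     3     4     5     6     6     7     8     9    10    11
          7     1     1     1     1     2     3     3     4     5     6     7     8    10    11    13    15    17

6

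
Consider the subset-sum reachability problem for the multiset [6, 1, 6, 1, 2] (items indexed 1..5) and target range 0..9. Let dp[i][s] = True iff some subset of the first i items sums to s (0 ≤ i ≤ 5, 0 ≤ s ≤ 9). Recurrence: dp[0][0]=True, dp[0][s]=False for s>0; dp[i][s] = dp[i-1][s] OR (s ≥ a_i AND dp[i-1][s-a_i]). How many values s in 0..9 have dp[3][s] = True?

i\s   0   1   2   3   4   5   6   7   8   9
  0   T   F   F   F   F   F   F   F   F   F
  1   T   F   F   F   F   F   T   F   F   F
  2   T   T   F   F   F   F   T   T   F   F
  3   T   T   F   F   F   F   T   T   F   F
  4   T   T   T   F   F   F   T   T   T   F
  5   T   T   T   T   T   F   T   T   T   T

4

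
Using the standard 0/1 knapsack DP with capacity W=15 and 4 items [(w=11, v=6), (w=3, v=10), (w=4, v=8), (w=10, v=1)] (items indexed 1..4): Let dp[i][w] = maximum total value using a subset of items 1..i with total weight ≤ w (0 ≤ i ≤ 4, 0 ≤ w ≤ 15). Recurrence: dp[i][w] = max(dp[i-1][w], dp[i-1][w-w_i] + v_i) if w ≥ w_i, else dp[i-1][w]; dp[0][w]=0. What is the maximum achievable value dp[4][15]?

18

i\w   0   1   2   3   4   5   6   7   8   9  10  11  12  13  14  15
  0   0   0   0   0   0   0   0   0   0   0   0   0   0   0   0   0
  1   0   0   0   0   0   0   0   0   0   0   0   6   6   6   6   6
  2   0   0   0  10  10  10  10  10  10  10  10  10  10  10  16  16
  3   0   0   0  10  10  10  10  18  18  18  18  18  18  18  18  18
  4   0   0   0  10  10  10  10  18  18  18  18  18  18  18  18  18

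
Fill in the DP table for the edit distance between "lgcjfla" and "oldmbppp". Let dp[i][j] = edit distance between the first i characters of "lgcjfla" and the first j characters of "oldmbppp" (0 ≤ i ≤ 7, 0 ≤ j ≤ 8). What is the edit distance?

   ''  o  l  d  m  b  p  p  p
''  0  1  2  3  4  5  6  7  8
 l  1  1  1  2  3  4  5  6  7
 g  2  2  2  2  3  4  5  6  7
 c  3  3  3  3  3  4  5  6  7
 j  4  4  4  4  4  4  5  6  7
 f  5  5  5  5  5  5  5  6  7
 l  6  6  5  6  6  6  6  6  7
 a  7  7  6  6  7  7  7  7  7

7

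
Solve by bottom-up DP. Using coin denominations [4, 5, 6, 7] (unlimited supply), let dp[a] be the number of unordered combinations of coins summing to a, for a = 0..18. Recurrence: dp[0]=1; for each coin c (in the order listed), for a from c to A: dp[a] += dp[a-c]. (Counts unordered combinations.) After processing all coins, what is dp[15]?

after  coin     0     1     2     3     4     5     6     7     8     9    10    11    12    13    14    15    16    17    18
          4     1     0     0     0     1     0     0     0     1     0     0     0     1     0     0     0     1     0     0
          5     1     0     0     0     1     1     0     0     1     1     1     0     1     1     1     1     1     1     1
          6     1     0     0     0     1     1     1     0     1     1     2     1     2     1     2     2     3     2     3
          7     1     0     0     0     1     1     1     1     1     1     2     2     3     2     3     3     4     4     5

3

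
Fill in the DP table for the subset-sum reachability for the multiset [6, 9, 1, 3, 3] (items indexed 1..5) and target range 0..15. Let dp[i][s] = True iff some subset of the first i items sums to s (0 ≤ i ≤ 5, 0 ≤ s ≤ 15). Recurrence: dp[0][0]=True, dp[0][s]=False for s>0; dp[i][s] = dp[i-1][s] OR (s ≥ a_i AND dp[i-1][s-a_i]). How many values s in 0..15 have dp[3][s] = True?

7

i\s   0   1   2   3   4   5   6   7   8   9  10  11  12  13  14  15
  0   T   F   F   F   F   F   F   F   F   F   F   F   F   F   F   F
  1   T   F   F   F   F   F   T   F   F   F   F   F   F   F   F   F
  2   T   F   F   F   F   F   T   F   F   T   F   F   F   F   F   T
  3   T   T   F   F   F   F   T   T   F   T   T   F   F   F   F   T
  4   T   T   F   T   T   F   T   T   F   T   T   F   T   T   F   T
  5   T   T   F   T   T   F   T   T   F   T   T   F   T   T   F   T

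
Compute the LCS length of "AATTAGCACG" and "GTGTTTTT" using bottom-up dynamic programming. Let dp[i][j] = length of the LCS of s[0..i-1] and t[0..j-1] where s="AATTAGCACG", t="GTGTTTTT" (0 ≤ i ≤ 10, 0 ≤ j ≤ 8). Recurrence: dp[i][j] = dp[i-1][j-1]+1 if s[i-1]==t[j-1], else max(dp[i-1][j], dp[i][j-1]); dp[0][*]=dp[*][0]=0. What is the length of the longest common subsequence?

2

   ''  G  T  G  T  T  T  T  T
''  0  0  0  0  0  0  0  0  0
 A  0  0  0  0  0  0  0  0  0
 A  0  0  0  0  0  0  0  0  0
 T  0  0  1  1  1  1  1  1  1
 T  0  0  1  1  2  2  2  2  2
 A  0  0  1  1  2  2  2  2  2
 G  0  1  1  2  2  2  2  2  2
 C  0  1  1  2  2  2  2  2  2
 A  0  1  1  2  2  2  2  2  2
 C  0  1  1  2  2  2  2  2  2
 G  0  1  1  2  2  2  2  2  2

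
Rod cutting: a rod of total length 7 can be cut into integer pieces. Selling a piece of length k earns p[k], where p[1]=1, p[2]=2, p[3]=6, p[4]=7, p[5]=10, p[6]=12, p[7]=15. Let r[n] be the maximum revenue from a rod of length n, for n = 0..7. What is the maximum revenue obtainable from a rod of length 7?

15

   n    0    1    2    3    4    5    6    7
r[n]    0    1    2    6    7   10   12   15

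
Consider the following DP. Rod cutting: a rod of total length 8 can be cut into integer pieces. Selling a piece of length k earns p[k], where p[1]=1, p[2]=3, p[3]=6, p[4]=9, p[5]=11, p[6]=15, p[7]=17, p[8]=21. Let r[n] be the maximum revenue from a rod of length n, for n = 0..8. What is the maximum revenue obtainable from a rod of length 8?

   n    0    1    2    3    4    5    6    7    8
r[n]    0    1    3    6    9   11   15   17   21

21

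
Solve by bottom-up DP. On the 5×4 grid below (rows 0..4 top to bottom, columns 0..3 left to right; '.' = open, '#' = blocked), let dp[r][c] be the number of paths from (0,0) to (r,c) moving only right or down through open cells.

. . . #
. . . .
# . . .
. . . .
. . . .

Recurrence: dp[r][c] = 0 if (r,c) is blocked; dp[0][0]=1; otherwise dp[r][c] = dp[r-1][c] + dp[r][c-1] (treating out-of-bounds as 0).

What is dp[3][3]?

15

r\c   0   1   2   3
  0   1   1   1   0
  1   1   2   3   3
  2   0   2   5   8
  3   0   2   7  15
  4   0   2   9  24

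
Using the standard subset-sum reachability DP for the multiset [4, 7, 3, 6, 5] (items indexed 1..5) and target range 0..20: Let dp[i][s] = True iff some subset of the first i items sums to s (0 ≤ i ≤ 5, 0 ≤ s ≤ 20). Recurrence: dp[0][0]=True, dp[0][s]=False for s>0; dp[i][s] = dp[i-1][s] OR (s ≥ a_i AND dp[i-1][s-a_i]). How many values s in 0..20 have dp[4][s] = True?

13

i\s   0   1   2   3   4   5   6   7   8   9  10  11  12  13  14  15  16  17  18  19  20
  0   T   F   F   F   F   F   F   F   F   F   F   F   F   F   F   F   F   F   F   F   F
  1   T   F   F   F   T   F   F   F   F   F   F   F   F   F   F   F   F   F   F   F   F
  2   T   F   F   F   T   F   F   T   F   F   F   T   F   F   F   F   F   F   F   F   F
  3   T   F   F   T   T   F   F   T   F   F   T   T   F   F   T   F   F   F   F   F   F
  4   T   F   F   T   T   F   T   T   F   T   T   T   F   T   T   F   T   T   F   F   T
  5   T   F   F   T   T   T   T   T   T   T   T   T   T   T   T   T   T   T   T   T   T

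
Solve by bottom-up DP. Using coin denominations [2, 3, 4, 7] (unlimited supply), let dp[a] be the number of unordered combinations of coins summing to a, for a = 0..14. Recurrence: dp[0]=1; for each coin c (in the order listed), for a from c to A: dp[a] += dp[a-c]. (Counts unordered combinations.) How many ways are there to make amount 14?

after  coin     0     1     2     3     4     5     6     7     8     9    10    11    12    13    14
          2     1     0     1     0     1     0     1     0     1     0     1     0     1     0     1
          3     1     0     1     1     1     1     2     1     2     2     2     2     3     2     3
          4     1     0     1     1     2     1     3     2     4     3     5     4     7     5     8
          7     1     0     1     1     2     1     3     3     4     4     6     6     8     8    11

11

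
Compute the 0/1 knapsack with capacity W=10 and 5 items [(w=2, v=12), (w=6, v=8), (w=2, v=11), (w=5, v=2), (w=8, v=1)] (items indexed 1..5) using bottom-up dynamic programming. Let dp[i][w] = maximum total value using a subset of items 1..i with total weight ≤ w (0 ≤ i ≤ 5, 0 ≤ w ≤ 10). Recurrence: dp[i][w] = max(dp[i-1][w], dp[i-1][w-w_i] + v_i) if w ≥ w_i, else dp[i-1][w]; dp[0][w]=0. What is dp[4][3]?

i\w   0   1   2   3   4   5   6   7   8   9  10
  0   0   0   0   0   0   0   0   0   0   0   0
  1   0   0  12  12  12  12  12  12  12  12  12
  2   0   0  12  12  12  12  12  12  20  20  20
  3   0   0  12  12  23  23  23  23  23  23  31
  4   0   0  12  12  23  23  23  23  23  25  31
  5   0   0  12  12  23  23  23  23  23  25  31

12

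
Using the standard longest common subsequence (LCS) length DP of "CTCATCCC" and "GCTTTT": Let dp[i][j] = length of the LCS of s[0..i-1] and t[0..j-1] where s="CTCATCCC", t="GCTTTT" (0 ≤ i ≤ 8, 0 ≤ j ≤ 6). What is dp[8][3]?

2

   ''  G  C  T  T  T  T
''  0  0  0  0  0  0  0
 C  0  0  1  1  1  1  1
 T  0  0  1  2  2  2  2
 C  0  0  1  2  2  2  2
 A  0  0  1  2  2  2  2
 T  0  0  1  2  3  3  3
 C  0  0  1  2  3  3  3
 C  0  0  1  2  3  3  3
 C  0  0  1  2  3  3  3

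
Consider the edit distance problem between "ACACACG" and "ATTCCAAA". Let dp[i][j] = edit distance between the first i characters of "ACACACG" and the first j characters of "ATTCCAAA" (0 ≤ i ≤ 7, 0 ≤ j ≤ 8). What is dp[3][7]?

4

   ''  A  T  T  C  C  A  A  A
''  0  1  2  3  4  5  6  7  8
 A  1  0  1  2  3  4  5  6  7
 C  2  1  1  2  2  3  4  5  6
 A  3  2  2  2  3  3  3  4  5
 C  4  3  3  3  2  3  4  4  5
 A  5  4  4  4  3  3  3  4  4
 C  6  5  5  5  4  3  4  4  5
 G  7  6  6  6  5  4  4  5  5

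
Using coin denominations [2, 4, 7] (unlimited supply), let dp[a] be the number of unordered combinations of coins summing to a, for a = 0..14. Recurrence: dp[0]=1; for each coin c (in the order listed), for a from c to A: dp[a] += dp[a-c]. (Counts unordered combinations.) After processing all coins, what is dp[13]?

after  coin     0     1     2     3     4     5     6     7     8     9    10    11    12    13    14
          2     1     0     1     0     1     0     1     0     1     0     1     0     1     0     1
          4     1     0     1     0     2     0     2     0     3     0     3     0     4     0     4
          7     1     0     1     0     2     0     2     1     3     1     3     2     4     2     5

2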